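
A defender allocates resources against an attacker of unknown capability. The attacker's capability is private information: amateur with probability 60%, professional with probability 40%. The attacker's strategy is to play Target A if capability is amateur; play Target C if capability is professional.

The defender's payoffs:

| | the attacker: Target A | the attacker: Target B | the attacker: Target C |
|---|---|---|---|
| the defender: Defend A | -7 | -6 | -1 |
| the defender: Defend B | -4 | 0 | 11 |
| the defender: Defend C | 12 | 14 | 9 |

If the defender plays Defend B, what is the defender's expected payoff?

E[Defend B] = 0.6·(-4) + 0.4·11 = (-2.4) + 4.4 = 2

2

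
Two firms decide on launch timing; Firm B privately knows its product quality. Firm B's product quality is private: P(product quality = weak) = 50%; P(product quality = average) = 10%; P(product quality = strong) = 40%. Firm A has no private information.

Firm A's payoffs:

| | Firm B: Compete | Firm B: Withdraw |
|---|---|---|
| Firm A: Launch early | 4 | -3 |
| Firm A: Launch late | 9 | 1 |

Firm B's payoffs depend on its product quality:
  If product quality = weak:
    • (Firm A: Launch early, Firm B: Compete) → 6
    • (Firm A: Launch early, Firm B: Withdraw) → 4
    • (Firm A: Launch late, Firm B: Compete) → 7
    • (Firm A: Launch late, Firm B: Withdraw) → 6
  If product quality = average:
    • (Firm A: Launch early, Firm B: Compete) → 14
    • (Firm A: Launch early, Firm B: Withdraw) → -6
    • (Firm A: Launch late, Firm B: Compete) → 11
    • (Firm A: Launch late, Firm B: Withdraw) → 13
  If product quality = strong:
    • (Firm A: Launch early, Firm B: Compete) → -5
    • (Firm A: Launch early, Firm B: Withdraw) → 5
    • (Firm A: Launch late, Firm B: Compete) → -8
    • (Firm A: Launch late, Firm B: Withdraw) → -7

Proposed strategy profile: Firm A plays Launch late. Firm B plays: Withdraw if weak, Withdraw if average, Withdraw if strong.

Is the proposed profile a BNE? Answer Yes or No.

No

Firm A plays Launch late: E[Launch late] = 0.5·(1) + 0.1·(1) + 0.4·(1) = 1; E[Launch early] = -3. Best-responding. ✓
Firm B (product quality weak), facing Launch late: Compete gives 7, Withdraw gives 6. Proposed Withdraw is not best — profitable deviation exists. ✗
Firm B (product quality average), facing Launch late: Compete gives 11, Withdraw gives 13. Proposed Withdraw is best. ✓
Firm B (product quality strong), facing Launch late: Compete gives -8, Withdraw gives -7. Proposed Withdraw is best. ✓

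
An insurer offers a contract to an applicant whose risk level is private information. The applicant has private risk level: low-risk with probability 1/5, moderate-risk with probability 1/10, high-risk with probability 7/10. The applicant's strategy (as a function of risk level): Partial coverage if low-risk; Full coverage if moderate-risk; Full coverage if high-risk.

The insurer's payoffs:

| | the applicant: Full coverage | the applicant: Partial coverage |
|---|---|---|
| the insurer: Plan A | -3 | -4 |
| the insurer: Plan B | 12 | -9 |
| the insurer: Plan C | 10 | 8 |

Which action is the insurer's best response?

Plan C

Compute the insurer's expected payoff for each action, taking the expectation over the applicant's type.
E[Plan A] = 1/5·(-4) + 1/10·(-3) + 7/10·(-3) = -16/5
E[Plan B] = 1/5·(-9) + 1/10·(12) + 7/10·(12) = 39/5
E[Plan C] = 1/5·(8) + 1/10·(10) + 7/10·(10) = 48/5
Best response: Plan C (48/5 is the largest).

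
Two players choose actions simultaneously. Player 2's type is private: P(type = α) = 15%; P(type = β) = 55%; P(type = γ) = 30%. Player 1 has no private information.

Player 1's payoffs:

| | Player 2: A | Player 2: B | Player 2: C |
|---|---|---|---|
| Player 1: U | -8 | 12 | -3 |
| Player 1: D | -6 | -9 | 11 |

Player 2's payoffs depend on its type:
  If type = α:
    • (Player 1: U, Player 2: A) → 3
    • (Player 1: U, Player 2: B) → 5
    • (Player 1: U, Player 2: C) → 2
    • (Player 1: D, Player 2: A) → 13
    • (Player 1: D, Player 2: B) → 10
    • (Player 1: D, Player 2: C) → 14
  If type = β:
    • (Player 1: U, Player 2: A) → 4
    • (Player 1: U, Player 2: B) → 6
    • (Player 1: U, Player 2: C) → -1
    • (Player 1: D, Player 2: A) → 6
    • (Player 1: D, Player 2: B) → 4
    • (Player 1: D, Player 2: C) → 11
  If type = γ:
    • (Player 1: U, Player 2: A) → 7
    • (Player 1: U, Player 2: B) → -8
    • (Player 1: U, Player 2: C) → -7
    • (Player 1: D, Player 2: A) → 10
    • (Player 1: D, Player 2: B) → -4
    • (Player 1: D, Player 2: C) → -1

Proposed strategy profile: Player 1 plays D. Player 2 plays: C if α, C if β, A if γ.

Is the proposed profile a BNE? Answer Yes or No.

Yes

Player 1 plays D: E[D] = 0.15·(11) + 0.55·(11) + 0.3·(-6) = 5.9; E[U] = -4.5. Best-responding. ✓
Player 2 (type α), facing D: A gives 13, B gives 10, C gives 14. Proposed C is best. ✓
Player 2 (type β), facing D: A gives 6, B gives 4, C gives 11. Proposed C is best. ✓
Player 2 (type γ), facing D: A gives 10, B gives -4, C gives -1. Proposed A is best. ✓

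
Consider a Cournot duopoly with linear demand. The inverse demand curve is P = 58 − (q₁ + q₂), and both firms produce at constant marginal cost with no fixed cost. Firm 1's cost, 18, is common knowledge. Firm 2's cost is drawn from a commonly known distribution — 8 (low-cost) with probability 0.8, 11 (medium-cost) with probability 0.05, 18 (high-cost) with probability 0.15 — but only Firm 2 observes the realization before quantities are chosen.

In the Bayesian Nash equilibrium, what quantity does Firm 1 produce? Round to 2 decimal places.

Firm 2 with cost c maximizes (58 − (q₁+q₂) − c)·q₂, giving q₂(c) = (58 − c − q₁)/2.
E[c₂] = 0.8·8 + 0.05·11 + 0.15·18 = 9.65
Firm 1's FOC against E[q₂] yields q₁ = (58 − 2·18 + E[c₂])/3 = (58 − 36 + 9.65)/3 = 10.55.

10.55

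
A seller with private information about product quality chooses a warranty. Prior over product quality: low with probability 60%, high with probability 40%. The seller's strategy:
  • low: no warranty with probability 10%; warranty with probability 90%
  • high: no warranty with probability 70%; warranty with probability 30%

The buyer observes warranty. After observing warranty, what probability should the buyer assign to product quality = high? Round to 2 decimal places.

Apply Bayes' rule using the sender's strategy as the likelihood.
P(warranty) = 0.6·0.9 + 0.4·0.3 = 0.66
P(high | warranty) = (0.4·0.3) / 0.66 = 0.12 / 0.66 = 0.181818

0.18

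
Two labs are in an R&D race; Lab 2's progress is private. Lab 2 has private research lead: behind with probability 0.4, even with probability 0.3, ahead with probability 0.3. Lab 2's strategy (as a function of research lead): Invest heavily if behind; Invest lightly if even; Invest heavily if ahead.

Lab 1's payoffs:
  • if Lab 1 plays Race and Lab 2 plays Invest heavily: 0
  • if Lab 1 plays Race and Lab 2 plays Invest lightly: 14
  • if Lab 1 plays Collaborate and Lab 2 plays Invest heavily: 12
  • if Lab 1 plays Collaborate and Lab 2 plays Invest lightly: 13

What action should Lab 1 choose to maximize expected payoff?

Compute Lab 1's expected payoff for each action, taking the expectation over Lab 2's type.
E[Race] = 0.4·(0) + 0.3·(14) + 0.3·(0) = 4.2
E[Collaborate] = 0.4·(12) + 0.3·(13) + 0.3·(12) = 12.3
Best response: Collaborate (12.3 is the largest).

Collaborate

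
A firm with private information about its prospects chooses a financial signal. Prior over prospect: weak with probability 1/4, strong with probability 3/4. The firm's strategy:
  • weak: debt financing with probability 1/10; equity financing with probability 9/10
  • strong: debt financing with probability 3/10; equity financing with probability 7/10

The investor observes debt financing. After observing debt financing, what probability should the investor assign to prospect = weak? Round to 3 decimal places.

0.100

Apply Bayes' rule using the sender's strategy as the likelihood.
P(debt financing) = (1/4)·(1/10) + (3/4)·(3/10) = 1/4
P(weak | debt financing) = ((1/4)·(1/10)) / (1/4) = (1/40) / (1/4) = 1/10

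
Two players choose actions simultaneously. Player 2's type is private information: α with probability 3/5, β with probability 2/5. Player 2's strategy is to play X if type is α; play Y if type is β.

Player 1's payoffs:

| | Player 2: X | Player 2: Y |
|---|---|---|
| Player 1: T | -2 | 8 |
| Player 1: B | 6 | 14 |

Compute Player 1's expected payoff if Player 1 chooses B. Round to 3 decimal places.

9.200

Take the expectation over Player 2's type, weighting each type's action by its prior probability.
E[B] = 3/5·6 + 2/5·14 = 18/5 + 28/5 = 46/5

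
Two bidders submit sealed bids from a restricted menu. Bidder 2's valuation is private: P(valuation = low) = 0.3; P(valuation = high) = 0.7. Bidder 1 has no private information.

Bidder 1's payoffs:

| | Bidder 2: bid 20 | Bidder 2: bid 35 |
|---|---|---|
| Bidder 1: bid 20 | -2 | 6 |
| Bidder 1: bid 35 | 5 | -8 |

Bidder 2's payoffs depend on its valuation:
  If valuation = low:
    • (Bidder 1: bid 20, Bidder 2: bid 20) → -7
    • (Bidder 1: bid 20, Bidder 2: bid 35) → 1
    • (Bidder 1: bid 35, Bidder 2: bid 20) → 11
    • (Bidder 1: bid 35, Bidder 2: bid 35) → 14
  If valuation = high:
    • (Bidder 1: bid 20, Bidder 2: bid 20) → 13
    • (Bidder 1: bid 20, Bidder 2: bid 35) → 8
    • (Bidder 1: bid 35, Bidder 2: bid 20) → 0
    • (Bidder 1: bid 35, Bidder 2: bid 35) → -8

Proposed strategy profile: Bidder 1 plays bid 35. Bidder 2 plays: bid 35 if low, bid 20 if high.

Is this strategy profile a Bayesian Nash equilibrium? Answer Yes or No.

Bidder 1 plays bid 35: E[bid 35] = 0.3·(-8) + 0.7·(5) = 1.1; E[bid 20] = 0.4. Best-responding. ✓
Bidder 2 (valuation low), facing bid 35: bid 20 gives 11, bid 35 gives 14. Proposed bid 35 is best. ✓
Bidder 2 (valuation high), facing bid 35: bid 20 gives 0, bid 35 gives -8. Proposed bid 20 is best. ✓

Yes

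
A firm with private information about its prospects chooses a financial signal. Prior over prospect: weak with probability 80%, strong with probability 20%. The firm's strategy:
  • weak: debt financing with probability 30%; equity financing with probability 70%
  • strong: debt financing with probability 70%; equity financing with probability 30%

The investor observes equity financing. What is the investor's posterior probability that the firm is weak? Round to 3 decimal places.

0.903

P(equity financing) = 0.8·0.7 + 0.2·0.3 = 0.62
P(weak | equity financing) = (0.8·0.7) / 0.62 = 0.56 / 0.62 = 0.903226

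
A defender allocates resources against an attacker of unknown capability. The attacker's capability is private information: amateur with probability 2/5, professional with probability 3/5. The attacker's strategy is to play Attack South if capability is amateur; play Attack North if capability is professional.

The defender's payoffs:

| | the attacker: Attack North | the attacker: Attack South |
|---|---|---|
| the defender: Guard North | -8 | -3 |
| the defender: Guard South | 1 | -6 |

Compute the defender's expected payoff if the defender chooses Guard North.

E[Guard North] = 2/5·(-3) + 3/5·(-8) = (-6/5) + (-24/5) = -6

-6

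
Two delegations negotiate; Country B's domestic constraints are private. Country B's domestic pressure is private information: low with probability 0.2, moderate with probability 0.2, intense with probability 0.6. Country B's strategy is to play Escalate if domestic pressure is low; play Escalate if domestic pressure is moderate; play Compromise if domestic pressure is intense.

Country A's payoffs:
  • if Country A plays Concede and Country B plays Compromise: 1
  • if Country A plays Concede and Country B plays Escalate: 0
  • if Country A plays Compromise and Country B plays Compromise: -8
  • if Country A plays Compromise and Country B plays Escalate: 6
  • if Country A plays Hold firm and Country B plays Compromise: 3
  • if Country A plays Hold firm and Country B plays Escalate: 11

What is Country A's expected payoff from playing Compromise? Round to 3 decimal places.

E[Compromise] = 0.2·6 + 0.2·6 + 0.6·(-8) = 1.2 + 1.2 + (-4.8) = -2.4

-2.400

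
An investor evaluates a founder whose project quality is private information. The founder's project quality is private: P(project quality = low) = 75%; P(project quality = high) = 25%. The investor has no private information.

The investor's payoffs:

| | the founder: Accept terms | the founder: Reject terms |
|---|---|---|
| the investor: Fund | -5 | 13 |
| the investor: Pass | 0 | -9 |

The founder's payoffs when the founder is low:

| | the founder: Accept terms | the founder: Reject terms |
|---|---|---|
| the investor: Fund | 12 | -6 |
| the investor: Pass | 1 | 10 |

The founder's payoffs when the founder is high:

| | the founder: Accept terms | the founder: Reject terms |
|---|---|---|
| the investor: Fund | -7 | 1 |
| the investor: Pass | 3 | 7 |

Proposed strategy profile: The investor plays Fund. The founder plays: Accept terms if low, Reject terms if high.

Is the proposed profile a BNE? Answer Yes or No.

The investor plays Fund: E[Fund] = 0.75·(-5) + 0.25·(13) = -0.5; E[Pass] = -2.25. Best-responding. ✓
The founder (project quality low), facing Fund: Accept terms gives 12, Reject terms gives -6. Proposed Accept terms is best. ✓
The founder (project quality high), facing Fund: Accept terms gives -7, Reject terms gives 1. Proposed Reject terms is best. ✓

Yes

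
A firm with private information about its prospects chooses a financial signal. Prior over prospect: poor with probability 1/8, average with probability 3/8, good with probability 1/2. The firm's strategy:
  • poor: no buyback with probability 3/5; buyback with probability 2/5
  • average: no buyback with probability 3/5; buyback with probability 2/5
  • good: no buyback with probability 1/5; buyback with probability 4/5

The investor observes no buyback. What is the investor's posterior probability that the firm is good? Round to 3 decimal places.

P(no buyback) = (1/8)·(3/5) + (3/8)·(3/5) + (1/2)·(1/5) = 2/5
P(good | no buyback) = ((1/2)·(1/5)) / (2/5) = (1/10) / (2/5) = 1/4

0.250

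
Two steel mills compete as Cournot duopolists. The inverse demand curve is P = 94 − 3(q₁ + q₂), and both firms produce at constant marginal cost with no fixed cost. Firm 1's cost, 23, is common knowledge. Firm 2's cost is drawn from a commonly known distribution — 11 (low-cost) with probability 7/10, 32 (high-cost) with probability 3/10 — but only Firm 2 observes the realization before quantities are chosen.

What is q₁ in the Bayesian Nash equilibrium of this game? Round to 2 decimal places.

Each type of Firm 2 best-responds to q₁; Firm 1 best-responds to the expected q₂ over Firm 2's types.
Firm 2 with cost c maximizes (94 − 3(q₁+q₂) − c)·q₂, giving q₂(c) = (94 − c − 3q₁)/6.
E[c₂] = 7/10·11 + 3/10·32 = 17.3
Firm 1's FOC against E[q₂] yields q₁ = (94 − 2·23 + E[c₂])/9 = (94 − 46 + 17.3)/9 = 7.25556.

7.26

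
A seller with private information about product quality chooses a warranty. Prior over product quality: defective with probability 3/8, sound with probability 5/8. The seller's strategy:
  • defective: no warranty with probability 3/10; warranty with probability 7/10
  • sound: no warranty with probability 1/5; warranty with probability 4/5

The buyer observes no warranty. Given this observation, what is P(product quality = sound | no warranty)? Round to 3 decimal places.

0.526

P(no warranty) = (3/8)·(3/10) + (5/8)·(1/5) = 19/80
P(sound | no warranty) = ((5/8)·(1/5)) / (19/80) = (1/8) / (19/80) = 10/19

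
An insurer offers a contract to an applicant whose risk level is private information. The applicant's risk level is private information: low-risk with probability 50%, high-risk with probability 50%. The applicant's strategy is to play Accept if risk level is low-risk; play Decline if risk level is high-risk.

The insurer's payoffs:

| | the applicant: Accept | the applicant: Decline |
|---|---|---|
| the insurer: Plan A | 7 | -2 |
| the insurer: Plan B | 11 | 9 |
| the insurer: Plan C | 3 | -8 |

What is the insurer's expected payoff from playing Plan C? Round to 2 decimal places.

Take the expectation over the applicant's risk level, weighting each type's action by its prior probability.
E[Plan C] = 0.5·3 + 0.5·(-8) = 1.5 + (-4) = -2.5

-2.50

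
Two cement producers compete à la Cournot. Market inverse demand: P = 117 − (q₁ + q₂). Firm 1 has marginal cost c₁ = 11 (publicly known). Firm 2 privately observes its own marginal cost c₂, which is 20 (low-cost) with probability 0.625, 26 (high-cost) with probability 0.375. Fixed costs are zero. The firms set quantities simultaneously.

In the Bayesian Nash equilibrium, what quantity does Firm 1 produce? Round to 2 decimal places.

Type-c best response for Firm 2: q₂(c) = (117 − c)/2 − q₁/2.
Firm 1 maximizes expected profit; its first-order condition is 117 − 2q₁ − E[q₂] − 11 = 0.
Substituting E[q₂] and solving: E[c₂] = 22.25, so q₁ = (117 − 2·11 + 22.25)/3 = 39.0833.

39.08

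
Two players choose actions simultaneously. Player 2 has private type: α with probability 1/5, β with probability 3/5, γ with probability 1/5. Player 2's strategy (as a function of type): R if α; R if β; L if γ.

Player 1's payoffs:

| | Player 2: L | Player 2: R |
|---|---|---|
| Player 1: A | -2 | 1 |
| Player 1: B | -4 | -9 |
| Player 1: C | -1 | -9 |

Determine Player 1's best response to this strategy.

A

E[A] = 1/5·(1) + 3/5·(1) + 1/5·(-2) = 2/5
E[B] = 1/5·(-9) + 3/5·(-9) + 1/5·(-4) = -8
E[C] = 1/5·(-9) + 3/5·(-9) + 1/5·(-1) = -37/5
Best response: A (2/5 is the largest).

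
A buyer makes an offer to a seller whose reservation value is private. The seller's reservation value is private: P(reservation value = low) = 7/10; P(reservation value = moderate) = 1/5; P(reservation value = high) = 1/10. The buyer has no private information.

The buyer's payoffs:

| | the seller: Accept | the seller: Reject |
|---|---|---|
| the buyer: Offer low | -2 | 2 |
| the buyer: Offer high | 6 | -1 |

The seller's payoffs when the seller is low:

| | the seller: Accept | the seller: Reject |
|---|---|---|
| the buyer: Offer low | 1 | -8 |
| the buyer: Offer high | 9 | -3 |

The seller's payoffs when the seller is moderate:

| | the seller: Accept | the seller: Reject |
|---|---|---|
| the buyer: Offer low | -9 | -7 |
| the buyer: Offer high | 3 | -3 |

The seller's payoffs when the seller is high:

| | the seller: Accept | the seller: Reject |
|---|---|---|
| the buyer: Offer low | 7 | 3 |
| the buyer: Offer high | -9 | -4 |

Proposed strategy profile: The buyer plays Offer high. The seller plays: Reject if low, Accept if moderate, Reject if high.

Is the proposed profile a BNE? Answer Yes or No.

No

A profile is a BNE iff every type of every player is best-responding given beliefs about the other side.
The buyer plays Offer high: E[Offer high] = 7/10·(-1) + 1/5·(6) + 1/10·(-1) = 2/5; E[Offer low] = 6/5. Not best-responding. ✗
The seller (reservation value low), facing Offer high: Accept gives 9, Reject gives -3. Proposed Reject is not best — profitable deviation exists. ✗
The seller (reservation value moderate), facing Offer high: Accept gives 3, Reject gives -3. Proposed Accept is best. ✓
The seller (reservation value high), facing Offer high: Accept gives -9, Reject gives -4. Proposed Reject is best. ✓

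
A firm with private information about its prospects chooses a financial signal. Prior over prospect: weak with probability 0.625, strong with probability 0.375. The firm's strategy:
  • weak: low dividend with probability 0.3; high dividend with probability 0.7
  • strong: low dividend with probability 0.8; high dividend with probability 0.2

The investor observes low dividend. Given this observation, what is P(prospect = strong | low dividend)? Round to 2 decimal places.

0.62

Apply Bayes' rule using the sender's strategy as the likelihood.
P(low dividend) = 0.625·0.3 + 0.375·0.8 = 0.4875
P(strong | low dividend) = (0.375·0.8) / 0.4875 = 0.3 / 0.4875 = 0.615385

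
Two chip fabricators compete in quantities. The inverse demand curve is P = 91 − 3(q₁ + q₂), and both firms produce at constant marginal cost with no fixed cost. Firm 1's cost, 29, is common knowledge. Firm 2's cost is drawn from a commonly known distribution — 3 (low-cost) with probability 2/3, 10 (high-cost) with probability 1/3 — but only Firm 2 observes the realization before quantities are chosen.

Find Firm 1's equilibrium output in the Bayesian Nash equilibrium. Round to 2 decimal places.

Type-c best response for Firm 2: q₂(c) = (91 − c)/6 − q₁/2.
Firm 1 maximizes expected profit; its first-order condition is 91 − 6q₁ − 3E[q₂] − 29 = 0.
Substituting E[q₂] and solving: E[c₂] = 5.33333, so q₁ = (91 − 2·29 + 5.33333)/9 = 4.25926.

4.26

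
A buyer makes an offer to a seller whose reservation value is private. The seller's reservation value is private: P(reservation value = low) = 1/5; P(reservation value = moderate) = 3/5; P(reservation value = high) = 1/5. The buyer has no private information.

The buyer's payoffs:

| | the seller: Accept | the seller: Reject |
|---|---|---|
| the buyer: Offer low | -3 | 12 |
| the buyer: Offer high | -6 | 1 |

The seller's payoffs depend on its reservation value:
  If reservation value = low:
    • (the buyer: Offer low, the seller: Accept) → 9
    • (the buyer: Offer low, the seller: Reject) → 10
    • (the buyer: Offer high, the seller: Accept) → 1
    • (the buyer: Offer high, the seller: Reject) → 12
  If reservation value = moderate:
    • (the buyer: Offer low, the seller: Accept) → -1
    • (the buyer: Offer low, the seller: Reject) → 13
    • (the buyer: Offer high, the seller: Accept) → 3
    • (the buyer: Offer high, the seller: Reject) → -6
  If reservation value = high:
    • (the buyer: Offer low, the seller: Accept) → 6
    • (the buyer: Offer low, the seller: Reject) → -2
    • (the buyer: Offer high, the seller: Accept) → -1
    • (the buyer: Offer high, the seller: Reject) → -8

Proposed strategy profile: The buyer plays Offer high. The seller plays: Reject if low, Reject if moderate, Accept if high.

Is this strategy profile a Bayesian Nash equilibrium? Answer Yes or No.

No

The buyer plays Offer high: E[Offer high] = 1/5·(1) + 3/5·(1) + 1/5·(-6) = -2/5; E[Offer low] = 9. Not best-responding. ✗
The seller (reservation value low), facing Offer high: Accept gives 1, Reject gives 12. Proposed Reject is best. ✓
The seller (reservation value moderate), facing Offer high: Accept gives 3, Reject gives -6. Proposed Reject is not best — profitable deviation exists. ✗
The seller (reservation value high), facing Offer high: Accept gives -1, Reject gives -8. Proposed Accept is best. ✓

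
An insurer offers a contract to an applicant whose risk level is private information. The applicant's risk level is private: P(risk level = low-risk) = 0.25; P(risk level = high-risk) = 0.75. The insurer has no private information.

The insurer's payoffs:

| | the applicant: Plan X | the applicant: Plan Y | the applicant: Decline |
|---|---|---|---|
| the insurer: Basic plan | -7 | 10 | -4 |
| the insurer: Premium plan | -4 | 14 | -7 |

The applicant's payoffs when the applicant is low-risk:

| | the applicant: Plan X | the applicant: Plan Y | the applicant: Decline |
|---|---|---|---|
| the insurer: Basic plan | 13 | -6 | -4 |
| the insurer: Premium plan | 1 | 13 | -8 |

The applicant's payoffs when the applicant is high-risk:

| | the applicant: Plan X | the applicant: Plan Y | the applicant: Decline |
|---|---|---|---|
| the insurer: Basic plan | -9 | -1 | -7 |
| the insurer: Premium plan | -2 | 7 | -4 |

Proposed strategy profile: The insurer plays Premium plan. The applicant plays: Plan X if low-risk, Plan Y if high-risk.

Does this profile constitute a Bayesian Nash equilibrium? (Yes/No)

The insurer plays Premium plan: E[Premium plan] = 0.25·(-4) + 0.75·(14) = 9.5; E[Basic plan] = 5.75. Best-responding. ✓
The applicant (risk level low-risk), facing Premium plan: Plan X gives 1, Plan Y gives 13, Decline gives -8. Proposed Plan X is not best — profitable deviation exists. ✗
The applicant (risk level high-risk), facing Premium plan: Plan X gives -2, Plan Y gives 7, Decline gives -4. Proposed Plan Y is best. ✓

No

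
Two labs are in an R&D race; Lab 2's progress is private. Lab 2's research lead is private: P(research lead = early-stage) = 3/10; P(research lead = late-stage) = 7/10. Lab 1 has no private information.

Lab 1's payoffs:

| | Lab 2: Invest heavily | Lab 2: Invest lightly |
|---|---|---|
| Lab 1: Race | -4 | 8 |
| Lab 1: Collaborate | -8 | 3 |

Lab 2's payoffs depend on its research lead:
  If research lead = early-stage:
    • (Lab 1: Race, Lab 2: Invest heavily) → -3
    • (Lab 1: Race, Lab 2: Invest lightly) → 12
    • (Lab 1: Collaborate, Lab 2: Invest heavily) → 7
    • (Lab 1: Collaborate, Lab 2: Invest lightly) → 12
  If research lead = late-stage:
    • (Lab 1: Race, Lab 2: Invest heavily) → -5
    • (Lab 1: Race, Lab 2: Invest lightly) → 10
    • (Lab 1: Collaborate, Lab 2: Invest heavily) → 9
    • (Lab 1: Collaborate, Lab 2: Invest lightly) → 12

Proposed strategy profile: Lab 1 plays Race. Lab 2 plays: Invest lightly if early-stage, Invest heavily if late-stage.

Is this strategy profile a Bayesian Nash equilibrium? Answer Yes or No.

No

Lab 1 plays Race: E[Race] = 3/10·(8) + 7/10·(-4) = -2/5; E[Collaborate] = -47/10. Best-responding. ✓
Lab 2 (research lead early-stage), facing Race: Invest heavily gives -3, Invest lightly gives 12. Proposed Invest lightly is best. ✓
Lab 2 (research lead late-stage), facing Race: Invest heavily gives -5, Invest lightly gives 10. Proposed Invest heavily is not best — profitable deviation exists. ✗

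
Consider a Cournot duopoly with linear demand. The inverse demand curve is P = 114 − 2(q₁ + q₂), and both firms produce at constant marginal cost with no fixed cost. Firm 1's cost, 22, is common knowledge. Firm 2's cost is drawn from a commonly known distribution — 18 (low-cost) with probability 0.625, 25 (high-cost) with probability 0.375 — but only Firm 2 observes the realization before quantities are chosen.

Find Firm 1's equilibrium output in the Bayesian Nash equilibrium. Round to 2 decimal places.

15.10

Type-c best response for Firm 2: q₂(c) = (114 − c)/4 − q₁/2.
Firm 1 maximizes expected profit; its first-order condition is 114 − 4q₁ − 2E[q₂] − 22 = 0.
Substituting E[q₂] and solving: E[c₂] = 20.625, so q₁ = (114 − 2·22 + 20.625)/6 = 15.1042.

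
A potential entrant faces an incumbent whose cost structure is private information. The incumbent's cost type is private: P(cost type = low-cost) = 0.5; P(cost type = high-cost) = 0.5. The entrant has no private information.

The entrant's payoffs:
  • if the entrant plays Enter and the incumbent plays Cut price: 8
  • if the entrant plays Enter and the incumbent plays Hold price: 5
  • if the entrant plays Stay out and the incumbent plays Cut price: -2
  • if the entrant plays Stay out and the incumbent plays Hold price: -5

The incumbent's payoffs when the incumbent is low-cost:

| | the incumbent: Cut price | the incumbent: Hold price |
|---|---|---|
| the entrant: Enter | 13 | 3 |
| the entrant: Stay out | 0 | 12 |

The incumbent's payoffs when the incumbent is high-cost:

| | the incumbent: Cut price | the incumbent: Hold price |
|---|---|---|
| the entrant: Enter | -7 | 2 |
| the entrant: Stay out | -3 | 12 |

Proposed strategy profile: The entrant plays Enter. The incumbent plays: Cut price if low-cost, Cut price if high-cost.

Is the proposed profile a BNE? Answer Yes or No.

The entrant plays Enter: E[Enter] = 0.5·(8) + 0.5·(8) = 8; E[Stay out] = -2. Best-responding. ✓
The incumbent (cost type low-cost), facing Enter: Cut price gives 13, Hold price gives 3. Proposed Cut price is best. ✓
The incumbent (cost type high-cost), facing Enter: Cut price gives -7, Hold price gives 2. Proposed Cut price is not best — profitable deviation exists. ✗

No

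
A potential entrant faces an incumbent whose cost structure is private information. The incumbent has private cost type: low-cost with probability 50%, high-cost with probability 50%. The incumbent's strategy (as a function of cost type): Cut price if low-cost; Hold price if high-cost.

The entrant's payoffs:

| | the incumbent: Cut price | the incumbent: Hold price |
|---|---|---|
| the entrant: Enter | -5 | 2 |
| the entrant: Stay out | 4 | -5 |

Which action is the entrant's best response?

Stay out

E[Enter] = 0.5·(-5) + 0.5·(2) = -1.5
E[Stay out] = 0.5·(4) + 0.5·(-5) = -0.5
Best response: Stay out (-0.5 is the largest).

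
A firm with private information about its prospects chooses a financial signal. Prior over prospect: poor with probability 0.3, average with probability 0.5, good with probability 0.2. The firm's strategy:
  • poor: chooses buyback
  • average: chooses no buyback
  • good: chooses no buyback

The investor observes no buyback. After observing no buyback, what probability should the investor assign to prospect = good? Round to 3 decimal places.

0.286

P(no buyback) = 0.3·0 + 0.5·1 + 0.2·1 = 0.7
P(good | no buyback) = (0.2·1) / 0.7 = 0.2 / 0.7 = 0.285714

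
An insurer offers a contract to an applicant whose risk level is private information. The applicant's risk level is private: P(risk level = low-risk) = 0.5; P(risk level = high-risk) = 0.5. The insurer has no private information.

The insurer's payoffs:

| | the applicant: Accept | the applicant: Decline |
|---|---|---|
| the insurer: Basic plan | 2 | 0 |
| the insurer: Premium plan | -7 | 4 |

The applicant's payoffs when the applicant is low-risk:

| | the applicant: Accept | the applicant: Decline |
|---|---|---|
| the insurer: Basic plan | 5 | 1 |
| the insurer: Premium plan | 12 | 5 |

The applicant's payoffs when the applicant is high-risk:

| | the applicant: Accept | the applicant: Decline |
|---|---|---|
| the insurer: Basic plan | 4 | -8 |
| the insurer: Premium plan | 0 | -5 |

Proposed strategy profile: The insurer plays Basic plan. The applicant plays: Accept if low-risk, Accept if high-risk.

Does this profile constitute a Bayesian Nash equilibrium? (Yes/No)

Yes

The insurer plays Basic plan: E[Basic plan] = 0.5·(2) + 0.5·(2) = 2; E[Premium plan] = -7. Best-responding. ✓
The applicant (risk level low-risk), facing Basic plan: Accept gives 5, Decline gives 1. Proposed Accept is best. ✓
The applicant (risk level high-risk), facing Basic plan: Accept gives 4, Decline gives -8. Proposed Accept is best. ✓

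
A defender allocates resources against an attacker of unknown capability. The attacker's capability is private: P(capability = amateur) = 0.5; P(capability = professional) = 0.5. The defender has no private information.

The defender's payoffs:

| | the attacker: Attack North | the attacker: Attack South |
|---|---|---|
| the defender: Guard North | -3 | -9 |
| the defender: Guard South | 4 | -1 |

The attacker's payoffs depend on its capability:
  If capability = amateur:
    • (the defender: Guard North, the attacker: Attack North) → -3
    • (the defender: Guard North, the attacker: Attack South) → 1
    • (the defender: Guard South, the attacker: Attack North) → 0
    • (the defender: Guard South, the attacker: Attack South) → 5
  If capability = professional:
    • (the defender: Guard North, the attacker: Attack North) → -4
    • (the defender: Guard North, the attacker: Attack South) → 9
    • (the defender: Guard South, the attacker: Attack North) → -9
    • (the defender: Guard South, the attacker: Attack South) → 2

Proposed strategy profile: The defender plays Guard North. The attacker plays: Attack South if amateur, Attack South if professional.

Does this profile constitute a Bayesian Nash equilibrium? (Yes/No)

No

The defender plays Guard North: E[Guard North] = 0.5·(-9) + 0.5·(-9) = -9; E[Guard South] = -1. Not best-responding. ✗
The attacker (capability amateur), facing Guard North: Attack North gives -3, Attack South gives 1. Proposed Attack South is best. ✓
The attacker (capability professional), facing Guard North: Attack North gives -4, Attack South gives 9. Proposed Attack South is best. ✓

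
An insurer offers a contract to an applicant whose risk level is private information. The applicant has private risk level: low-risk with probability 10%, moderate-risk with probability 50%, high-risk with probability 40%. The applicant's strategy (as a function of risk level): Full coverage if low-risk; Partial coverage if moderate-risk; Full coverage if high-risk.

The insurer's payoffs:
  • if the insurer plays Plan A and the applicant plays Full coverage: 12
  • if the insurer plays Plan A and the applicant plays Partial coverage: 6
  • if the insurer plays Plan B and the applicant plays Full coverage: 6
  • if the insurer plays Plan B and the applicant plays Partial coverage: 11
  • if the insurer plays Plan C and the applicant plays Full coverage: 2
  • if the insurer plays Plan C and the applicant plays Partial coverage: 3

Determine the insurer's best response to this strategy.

Compute the insurer's expected payoff for each action, taking the expectation over the applicant's type.
E[Plan A] = 0.1·(12) + 0.5·(6) + 0.4·(12) = 9
E[Plan B] = 0.1·(6) + 0.5·(11) + 0.4·(6) = 8.5
E[Plan C] = 0.1·(2) + 0.5·(3) + 0.4·(2) = 2.5
Best response: Plan A (9 is the largest).

Plan A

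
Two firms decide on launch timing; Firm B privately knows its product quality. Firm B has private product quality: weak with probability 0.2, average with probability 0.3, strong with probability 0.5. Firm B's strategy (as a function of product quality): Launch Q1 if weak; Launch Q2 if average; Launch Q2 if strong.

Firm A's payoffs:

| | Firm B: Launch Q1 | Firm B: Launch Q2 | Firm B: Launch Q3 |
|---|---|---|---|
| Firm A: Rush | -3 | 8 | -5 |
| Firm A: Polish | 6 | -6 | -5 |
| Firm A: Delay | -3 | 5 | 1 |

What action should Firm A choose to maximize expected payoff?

Rush

Compute Firm A's expected payoff for each action, taking the expectation over Firm B's type.
E[Rush] = 0.2·(-3) + 0.3·(8) + 0.5·(8) = 5.8
E[Polish] = 0.2·(6) + 0.3·(-6) + 0.5·(-6) = -3.6
E[Delay] = 0.2·(-3) + 0.3·(5) + 0.5·(5) = 3.4
Best response: Rush (5.8 is the largest).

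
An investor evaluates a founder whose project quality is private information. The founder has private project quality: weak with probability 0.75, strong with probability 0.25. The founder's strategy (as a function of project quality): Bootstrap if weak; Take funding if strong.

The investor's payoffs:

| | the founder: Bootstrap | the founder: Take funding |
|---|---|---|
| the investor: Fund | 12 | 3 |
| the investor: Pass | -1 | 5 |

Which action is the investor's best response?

Compute the investor's expected payoff for each action, taking the expectation over the founder's type.
E[Fund] = 0.75·(12) + 0.25·(3) = 9.75
E[Pass] = 0.75·(-1) + 0.25·(5) = 0.5
Best response: Fund (9.75 is the largest).

Fund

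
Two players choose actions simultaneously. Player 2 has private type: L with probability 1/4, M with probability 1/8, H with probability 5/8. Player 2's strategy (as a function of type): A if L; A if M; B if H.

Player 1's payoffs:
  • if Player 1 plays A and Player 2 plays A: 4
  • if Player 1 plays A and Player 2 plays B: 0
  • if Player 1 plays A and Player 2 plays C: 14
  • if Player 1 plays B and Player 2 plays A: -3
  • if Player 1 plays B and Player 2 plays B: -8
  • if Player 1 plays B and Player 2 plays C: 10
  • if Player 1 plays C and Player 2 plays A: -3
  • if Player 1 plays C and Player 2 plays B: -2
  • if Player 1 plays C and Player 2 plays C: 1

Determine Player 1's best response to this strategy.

E[A] = 1/4·(4) + 1/8·(4) + 5/8·(0) = 3/2
E[B] = 1/4·(-3) + 1/8·(-3) + 5/8·(-8) = -49/8
E[C] = 1/4·(-3) + 1/8·(-3) + 5/8·(-2) = -19/8
Best response: A (3/2 is the largest).

A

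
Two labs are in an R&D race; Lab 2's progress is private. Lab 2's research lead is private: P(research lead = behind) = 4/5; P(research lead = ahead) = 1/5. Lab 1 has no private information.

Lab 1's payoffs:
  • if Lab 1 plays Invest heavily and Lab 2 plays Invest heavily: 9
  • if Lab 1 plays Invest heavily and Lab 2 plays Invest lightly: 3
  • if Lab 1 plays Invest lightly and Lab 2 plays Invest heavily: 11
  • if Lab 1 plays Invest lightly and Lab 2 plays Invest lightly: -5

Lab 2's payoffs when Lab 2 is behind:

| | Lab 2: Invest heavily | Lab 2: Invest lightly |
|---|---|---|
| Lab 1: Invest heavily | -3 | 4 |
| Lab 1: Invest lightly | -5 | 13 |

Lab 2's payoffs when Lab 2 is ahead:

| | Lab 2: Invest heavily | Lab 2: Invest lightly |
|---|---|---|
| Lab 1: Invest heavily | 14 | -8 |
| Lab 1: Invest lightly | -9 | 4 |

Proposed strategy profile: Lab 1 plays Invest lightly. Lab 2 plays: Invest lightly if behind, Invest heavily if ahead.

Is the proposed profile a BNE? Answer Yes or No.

No

A profile is a BNE iff every type of every player is best-responding given beliefs about the other side.
Lab 1 plays Invest lightly: E[Invest lightly] = 4/5·(-5) + 1/5·(11) = -9/5; E[Invest heavily] = 21/5. Not best-responding. ✗
Lab 2 (research lead behind), facing Invest lightly: Invest heavily gives -5, Invest lightly gives 13. Proposed Invest lightly is best. ✓
Lab 2 (research lead ahead), facing Invest lightly: Invest heavily gives -9, Invest lightly gives 4. Proposed Invest heavily is not best — profitable deviation exists. ✗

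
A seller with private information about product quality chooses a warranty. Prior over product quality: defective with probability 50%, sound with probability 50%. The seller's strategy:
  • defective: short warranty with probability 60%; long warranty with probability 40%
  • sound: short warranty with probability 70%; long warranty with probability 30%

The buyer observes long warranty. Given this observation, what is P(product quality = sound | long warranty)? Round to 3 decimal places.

Apply Bayes' rule using the sender's strategy as the likelihood.
P(long warranty) = 0.5·0.4 + 0.5·0.3 = 0.35
P(sound | long warranty) = (0.5·0.3) / 0.35 = 0.15 / 0.35 = 0.428571

0.429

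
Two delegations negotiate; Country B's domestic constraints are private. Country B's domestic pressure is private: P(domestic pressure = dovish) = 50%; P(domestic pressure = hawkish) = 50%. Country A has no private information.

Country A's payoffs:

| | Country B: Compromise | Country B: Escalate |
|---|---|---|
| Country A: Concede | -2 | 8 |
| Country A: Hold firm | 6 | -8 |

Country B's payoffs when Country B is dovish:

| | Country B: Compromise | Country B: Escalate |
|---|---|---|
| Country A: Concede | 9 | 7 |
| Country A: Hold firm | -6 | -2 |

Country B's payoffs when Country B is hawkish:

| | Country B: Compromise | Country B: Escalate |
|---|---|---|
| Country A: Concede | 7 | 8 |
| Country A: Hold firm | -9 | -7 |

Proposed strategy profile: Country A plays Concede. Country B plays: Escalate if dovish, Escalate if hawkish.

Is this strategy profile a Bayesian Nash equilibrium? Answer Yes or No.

No

A profile is a BNE iff every type of every player is best-responding given beliefs about the other side.
Country A plays Concede: E[Concede] = 0.5·(8) + 0.5·(8) = 8; E[Hold firm] = -8. Best-responding. ✓
Country B (domestic pressure dovish), facing Concede: Compromise gives 9, Escalate gives 7. Proposed Escalate is not best — profitable deviation exists. ✗
Country B (domestic pressure hawkish), facing Concede: Compromise gives 7, Escalate gives 8. Proposed Escalate is best. ✓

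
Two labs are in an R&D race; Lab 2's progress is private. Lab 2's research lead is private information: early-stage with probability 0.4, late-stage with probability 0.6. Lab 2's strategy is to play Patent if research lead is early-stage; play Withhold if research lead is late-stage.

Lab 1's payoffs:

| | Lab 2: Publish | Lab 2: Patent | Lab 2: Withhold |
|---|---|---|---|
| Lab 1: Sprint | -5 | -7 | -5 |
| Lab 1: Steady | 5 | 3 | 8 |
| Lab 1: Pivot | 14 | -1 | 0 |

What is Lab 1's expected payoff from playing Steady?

6

E[Steady] = 0.4·3 + 0.6·8 = 1.2 + 4.8 = 6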